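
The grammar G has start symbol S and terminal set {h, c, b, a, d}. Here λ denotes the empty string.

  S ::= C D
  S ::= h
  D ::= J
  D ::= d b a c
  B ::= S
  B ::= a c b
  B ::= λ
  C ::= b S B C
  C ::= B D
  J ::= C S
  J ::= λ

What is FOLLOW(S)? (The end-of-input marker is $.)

{$, a, b, d, h}

FIRST(S) = {λ, a, b, d, h}  (via C D)
FIRST(B) = {λ, a, b, d, h}  (via S)
FIRST(D) = {λ, a, b, d, h}  (via J)
FIRST(C) = {λ, a, b, d, h}  (via B D)
FIRST(J) = {λ, a, b, d, h}  (via C S)
FOLLOW(S) includes $ since S is the start symbol.
FOLLOW(S): in B::=S, the suffix after S is empty, so FOLLOW(S) ⊇ FOLLOW(B) = {$, a, b, d, h}; in C::=b S B C, S is followed by B C with FIRST {λ, a, b, d, h}; in C::=b S B C, the suffix after S is nullable, so FOLLOW(S) ⊇ FOLLOW(C) = {$, a, b, d, h}; in J::=C S, the suffix after S is empty, so FOLLOW(S) ⊇ FOLLOW(J) = {$, a, b, d, h}. Thus FOLLOW(S) = {$, a, b, d, h}.
FOLLOW(D): in S::=C D, the suffix after D is empty, so FOLLOW(D) ⊇ FOLLOW(S) = {$, a, b, d, h}; in C::=B D, the suffix after D is empty, so FOLLOW(D) ⊇ FOLLOW(C) = {$, a, b, d, h}. Thus FOLLOW(D) = {$, a, b, d, h}.
FOLLOW(J): in D::=J, the suffix after J is empty, so FOLLOW(J) ⊇ FOLLOW(D) = {$, a, b, d, h}. Thus FOLLOW(J) = {$, a, b, d, h}.
FOLLOW(C): in S::=C D, C is followed by D with FIRST {λ, a, b, d, h}; in S::=C D, the suffix after C is nullable, so FOLLOW(C) ⊇ FOLLOW(S) = {$, a, b, d, h}; in C::=b S B C, the suffix after C is empty (adds nothing new); in J::=C S, C is followed by S with FIRST {λ, a, b, d, h}; in J::=C S, the suffix after C is nullable, so FOLLOW(C) ⊇ FOLLOW(J) = {$, a, b, d, h}. Thus FOLLOW(C) = {$, a, b, d, h}.
FOLLOW(B): in C::=b S B C, B is followed by C with FIRST {λ, a, b, d, h}; in C::=b S B C, the suffix after B is nullable, so FOLLOW(B) ⊇ FOLLOW(C) = {$, a, b, d, h}; in C::=B D, B is followed by D with FIRST {λ, a, b, d, h}; in C::=B D, the suffix after B is nullable, so FOLLOW(B) ⊇ FOLLOW(C) = {$, a, b, d, h}. Thus FOLLOW(B) = {$, a, b, d, h}.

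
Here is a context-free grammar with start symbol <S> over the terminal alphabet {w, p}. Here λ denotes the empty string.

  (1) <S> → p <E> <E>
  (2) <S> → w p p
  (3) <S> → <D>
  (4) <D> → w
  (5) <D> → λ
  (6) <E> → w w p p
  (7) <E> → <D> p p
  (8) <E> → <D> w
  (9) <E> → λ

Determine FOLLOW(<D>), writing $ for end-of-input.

{$, p, w}

FIRST(<D>): from <D>→w we get {w}; from <D>→λ we get {λ}. So FIRST(<D>) = {λ, w}.
FIRST(<S>): from <S>→p <E> <E> we get {p}; from <S>→w p p we get {w}; from <S>→<D> we get {λ, w}. So FIRST(<S>) = {λ, p, w}.
FIRST(<E>): from <E>→w w p p we get {w}; from <E>→<D> p p we get {p, w}; from <E>→<D> w we get {w}; from <E>→λ we get {λ}. So FIRST(<E>) = {λ, p, w}.
FOLLOW(<S>) includes $ since <S> is the start symbol.
FOLLOW(<S>): <S> appears on no right-hand side. Thus FOLLOW(<S>) = {$}.
FOLLOW(<D>): in <S>→<D>, the suffix after <D> is empty, so FOLLOW(<D>) ⊇ FOLLOW(<S>) = {$}; in <E>→<D> p p, <D> is followed by p p with FIRST {p}; in <E>→<D> w, <D> is followed by w with FIRST {w}. Thus FOLLOW(<D>) = {$, p, w}.
FOLLOW(<E>): in <S>→p <E> <E> (occurrence 1), <E> is followed by <E> with FIRST {λ, p, w}; in <S>→p <E> <E> (occurrence 1), the suffix after <E> is nullable, so FOLLOW(<E>) ⊇ FOLLOW(<S>) = {$}; in <S>→p <E> <E> (occurrence 2), the suffix after <E> is empty, so FOLLOW(<E>) ⊇ FOLLOW(<S>) = {$}. Thus FOLLOW(<E>) = {$, p, w}.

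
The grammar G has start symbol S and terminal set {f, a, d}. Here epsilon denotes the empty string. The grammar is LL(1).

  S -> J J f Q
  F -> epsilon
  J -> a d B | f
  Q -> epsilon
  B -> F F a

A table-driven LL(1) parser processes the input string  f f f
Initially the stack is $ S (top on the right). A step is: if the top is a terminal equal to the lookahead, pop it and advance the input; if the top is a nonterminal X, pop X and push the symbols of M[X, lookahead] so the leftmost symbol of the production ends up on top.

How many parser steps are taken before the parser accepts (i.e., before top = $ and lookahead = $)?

step 1: stack=$ S  input=f f f $  — expand S -> J J f Q
step 2: stack=$ Q f J J  input=f f f $  — expand J -> f
step 3: stack=$ Q f J f  input=f f f $  — match f
step 4: stack=$ Q f J  input=f f $  — expand J -> f
step 5: stack=$ Q f f  input=f f $  — match f
step 6: stack=$ Q f  input=f $  — match f
step 7: stack=$ Q  input=$  — expand Q -> epsilon
Accept reached after 7 steps.

7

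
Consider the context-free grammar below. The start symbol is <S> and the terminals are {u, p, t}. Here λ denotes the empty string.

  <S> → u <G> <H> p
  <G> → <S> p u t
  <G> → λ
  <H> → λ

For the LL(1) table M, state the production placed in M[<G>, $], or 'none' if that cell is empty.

none

FIRST(<S>): from <S>→u <G> <H> p we get {u}. So FIRST(<S>) = {u}.
FIRST(<H>): from <H>→λ we get {λ}. So FIRST(<H>) = {λ}.
FIRST(<G>): from <G>→<S> p u t we get {u}; from <G>→λ we get {λ}. So FIRST(<G>) = {λ, u}.
FOLLOW(<S>) includes $ since <S> is the start symbol.
FOLLOW(<G>): in <S>→u <G> <H> p, <G> is followed by <H> p with FIRST {p}. Thus FOLLOW(<G>) = {p}.
For <G> → <S> p u t: FIRST(<S> p u t) = {u}, so it goes in M[<G>, t] for t ∈ {u}.
For <G> → λ: FIRST(λ) = {λ}, so it goes in M[<G>, t] for t ∈ {}; since λ ∈ FIRST, also for every t ∈ FOLLOW(<G>) = {p}.
None of these place a production in M[<G>, $].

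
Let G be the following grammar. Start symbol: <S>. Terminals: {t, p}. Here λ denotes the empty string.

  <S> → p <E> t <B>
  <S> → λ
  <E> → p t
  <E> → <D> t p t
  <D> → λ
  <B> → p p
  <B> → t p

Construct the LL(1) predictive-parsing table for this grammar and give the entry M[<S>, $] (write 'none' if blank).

FIRST(<S>) = {λ, p}
FIRST(<D>) = {λ}
FIRST(<B>) = {p, t}
FIRST(<E>) = {p, t}  (via <D> t p t)
FOLLOW(<S>) includes $ since <S> is the start symbol.
FOLLOW(<S>): <S> appears on no right-hand side. Thus FOLLOW(<S>) = {$}.
For <S> → p <E> t <B>: FIRST(p <E> t <B>) = {p}, so it goes in M[<S>, t] for t ∈ {p}.
For <S> → λ: FIRST(λ) = {λ}, so it goes in M[<S>, t] for t ∈ {}; since λ ∈ FIRST, also for every t ∈ FOLLOW(<S>) = {$}.

<S> → λ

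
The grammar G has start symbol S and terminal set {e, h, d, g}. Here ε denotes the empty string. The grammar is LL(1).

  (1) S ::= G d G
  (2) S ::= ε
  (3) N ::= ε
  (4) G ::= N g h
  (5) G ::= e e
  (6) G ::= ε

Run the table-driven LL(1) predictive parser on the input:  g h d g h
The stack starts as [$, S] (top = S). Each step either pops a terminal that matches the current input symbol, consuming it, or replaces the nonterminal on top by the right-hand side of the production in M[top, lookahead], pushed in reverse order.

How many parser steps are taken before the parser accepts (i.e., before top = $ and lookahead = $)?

step 1: stack=$ S  input=g h d g h $  — expand S ::= G d G
step 2: stack=$ G d G  input=g h d g h $  — expand G ::= N g h
step 3: stack=$ G d h g N  input=g h d g h $  — expand N ::= ε
step 4: stack=$ G d h g  input=g h d g h $  — match g
step 5: stack=$ G d h  input=h d g h $  — match h
step 6: stack=$ G d  input=d g h $  — match d
step 7: stack=$ G  input=g h $  — expand G ::= N g h
step 8: stack=$ h g N  input=g h $  — expand N ::= ε
step 9: stack=$ h g  input=g h $  — match g
step 10: stack=$ h  input=h $  — match h
Accept reached after 10 steps.

10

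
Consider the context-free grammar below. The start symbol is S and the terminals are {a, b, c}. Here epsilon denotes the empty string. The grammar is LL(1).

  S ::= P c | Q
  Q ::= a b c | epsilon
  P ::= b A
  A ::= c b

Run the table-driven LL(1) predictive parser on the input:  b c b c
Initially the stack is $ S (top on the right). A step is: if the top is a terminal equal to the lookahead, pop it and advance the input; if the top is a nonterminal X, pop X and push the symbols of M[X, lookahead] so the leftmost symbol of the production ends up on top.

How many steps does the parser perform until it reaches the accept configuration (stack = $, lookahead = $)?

7

step 1: stack=$ S  input=b c b c $  — expand S ::= P c
step 2: stack=$ c P  input=b c b c $  — expand P ::= b A
step 3: stack=$ c A b  input=b c b c $  — match b
step 4: stack=$ c A  input=c b c $  — expand A ::= c b
step 5: stack=$ c b c  input=c b c $  — match c
step 6: stack=$ c b  input=b c $  — match b
step 7: stack=$ c  input=c $  — match c
Accept reached after 7 steps.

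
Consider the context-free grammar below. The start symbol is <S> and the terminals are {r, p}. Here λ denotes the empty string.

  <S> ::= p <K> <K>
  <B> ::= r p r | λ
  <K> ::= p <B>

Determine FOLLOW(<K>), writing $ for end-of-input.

FIRST(<S>): from <S>::=p <K> <K> we get {p}. So FIRST(<S>) = {p}.
FIRST(<B>): from <B>::=r p r we get {r}; from <B>::=λ we get {λ}. So FIRST(<B>) = {λ, r}.
FIRST(<K>): from <K>::=p <B> we get {p}. So FIRST(<K>) = {p}.
FOLLOW(<S>) includes $ since <S> is the start symbol.
FOLLOW(<S>): <S> appears on no right-hand side. Thus FOLLOW(<S>) = {$}.
FOLLOW(<K>): in <S>::=p <K> <K> (occurrence 1), <K> is followed by <K> with FIRST {p}; in <S>::=p <K> <K> (occurrence 2), the suffix after <K> is empty, so FOLLOW(<K>) ⊇ FOLLOW(<S>) = {$}. Thus FOLLOW(<K>) = {$, p}.
FOLLOW(<B>): in <K>::=p <B>, the suffix after <B> is empty, so FOLLOW(<B>) ⊇ FOLLOW(<K>) = {$, p}. Thus FOLLOW(<B>) = {$, p}.

{$, p}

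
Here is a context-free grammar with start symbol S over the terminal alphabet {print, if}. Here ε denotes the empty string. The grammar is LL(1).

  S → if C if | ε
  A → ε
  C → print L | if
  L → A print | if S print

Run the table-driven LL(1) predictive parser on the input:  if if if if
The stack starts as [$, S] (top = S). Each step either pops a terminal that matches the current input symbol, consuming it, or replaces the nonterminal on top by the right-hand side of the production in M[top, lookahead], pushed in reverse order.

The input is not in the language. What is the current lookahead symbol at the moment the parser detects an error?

     Stack      Input          Action
  1  $ S        if if if if $  expand S → if C if
  2  $ if C if  if if if if $  match if
  3  $ if C     if if if $     expand C → if
  4  $ if if    if if if $     match if
  5  $ if       if if $        match if
  6  $          if $           error: stack empty but input remains

if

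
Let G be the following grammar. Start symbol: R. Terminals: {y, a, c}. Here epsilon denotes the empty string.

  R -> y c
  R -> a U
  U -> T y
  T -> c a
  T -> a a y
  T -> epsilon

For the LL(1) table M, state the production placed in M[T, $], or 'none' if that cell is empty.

none

FIRST(R) = {a, y}
FIRST(T) = {epsilon, a, c}
FIRST(U) = {a, c, y}  (via T y)
FOLLOW(R) includes $ since R is the start symbol.
FOLLOW(T): in U->T y, T is followed by y with FIRST {y}. Thus FOLLOW(T) = {y}.
For T -> c a: FIRST(c a) = {c}, so it goes in M[T, t] for t ∈ {c}.
For T -> a a y: FIRST(a a y) = {a}, so it goes in M[T, t] for t ∈ {a}.
For T -> epsilon: FIRST(epsilon) = {epsilon}, so it goes in M[T, t] for t ∈ {}; since epsilon ∈ FIRST, also for every t ∈ FOLLOW(T) = {y}.
None of these place a production in M[T, $].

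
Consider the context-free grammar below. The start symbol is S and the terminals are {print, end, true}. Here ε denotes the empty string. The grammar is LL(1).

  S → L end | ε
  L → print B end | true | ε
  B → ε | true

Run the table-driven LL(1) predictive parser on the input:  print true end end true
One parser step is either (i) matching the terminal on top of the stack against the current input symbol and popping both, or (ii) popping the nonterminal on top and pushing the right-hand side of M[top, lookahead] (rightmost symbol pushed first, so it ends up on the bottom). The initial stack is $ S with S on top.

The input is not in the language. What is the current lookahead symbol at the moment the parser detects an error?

true

     Stack              Input                      Action
  1  $ S                print true end end true $  expand S → L end
  2  $ end L            print true end end true $  expand L → print B end
  3  $ end end B print  print true end end true $  match print
  4  $ end end B        true end end true $        expand B → true
  5  $ end end true     true end end true $        match true
  6  $ end end          end end true $             match end
  7  $ end              end true $                 match end
  8  $                  true $                     error: stack empty but input remains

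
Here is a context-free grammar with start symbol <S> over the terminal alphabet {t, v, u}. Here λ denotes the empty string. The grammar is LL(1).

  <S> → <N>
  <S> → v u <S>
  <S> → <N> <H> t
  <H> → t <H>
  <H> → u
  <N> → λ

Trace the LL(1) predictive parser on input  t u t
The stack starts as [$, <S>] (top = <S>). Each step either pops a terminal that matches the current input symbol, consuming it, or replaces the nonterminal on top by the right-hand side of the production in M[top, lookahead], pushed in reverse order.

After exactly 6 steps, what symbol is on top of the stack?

t

step 1: stack=$ <S>  input=t u t $  — expand <S> → <N> <H> t
step 2: stack=$ t <H> <N>  input=t u t $  — expand <N> → λ
step 3: stack=$ t <H>  input=t u t $  — expand <H> → t <H>
step 4: stack=$ t <H> t  input=t u t $  — match t
step 5: stack=$ t <H>  input=u t $  — expand <H> → u
step 6: stack=$ t u  input=u t $  — match u
Stack after step 6: $ t (top = t).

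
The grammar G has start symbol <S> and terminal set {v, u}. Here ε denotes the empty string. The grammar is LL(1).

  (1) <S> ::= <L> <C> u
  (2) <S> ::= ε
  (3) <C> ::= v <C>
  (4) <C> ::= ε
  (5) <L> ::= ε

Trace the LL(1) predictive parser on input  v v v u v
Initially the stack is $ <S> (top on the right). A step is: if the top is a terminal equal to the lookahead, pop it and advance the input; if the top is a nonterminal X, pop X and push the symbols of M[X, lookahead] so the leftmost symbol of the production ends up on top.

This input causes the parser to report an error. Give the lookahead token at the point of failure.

      Stack        Input        Action
   1  $ <S>        v v v u v $  expand <S> ::= <L> <C> u
   2  $ u <C> <L>  v v v u v $  expand <L> ::= ε
   3  $ u <C>      v v v u v $  expand <C> ::= v <C>
   4  $ u <C> v    v v v u v $  match v
   5  $ u <C>      v v u v $    expand <C> ::= v <C>
   6  $ u <C> v    v v u v $    match v
   7  $ u <C>      v u v $      expand <C> ::= v <C>
   8  $ u <C> v    v u v $      match v
   9  $ u <C>      u v $        expand <C> ::= ε
  10  $ u          u v $        match u
  11  $            v $          error: stack empty but input remains

v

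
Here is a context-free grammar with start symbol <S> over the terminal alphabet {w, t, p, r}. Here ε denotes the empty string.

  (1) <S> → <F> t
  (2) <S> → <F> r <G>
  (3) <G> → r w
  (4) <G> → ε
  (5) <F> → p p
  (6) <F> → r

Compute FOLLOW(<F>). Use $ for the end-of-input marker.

FIRST(<G>) = {ε, r}
FIRST(<F>) = {p, r}
FIRST(<S>) = {p, r}  (via <F> t, <F> r <G>)
FOLLOW(<S>) includes $ since <S> is the start symbol.
FOLLOW(<S>): <S> appears on no right-hand side. Thus FOLLOW(<S>) = {$}.
FOLLOW(<G>): in <S>→<F> r <G>, the suffix after <G> is empty, so FOLLOW(<G>) ⊇ FOLLOW(<S>) = {$}. Thus FOLLOW(<G>) = {$}.
FOLLOW(<F>): in <S>→<F> t, <F> is followed by t with FIRST {t}; in <S>→<F> r <G>, <F> is followed by r <G> with FIRST {r}. Thus FOLLOW(<F>) = {r, t}.

{r, t}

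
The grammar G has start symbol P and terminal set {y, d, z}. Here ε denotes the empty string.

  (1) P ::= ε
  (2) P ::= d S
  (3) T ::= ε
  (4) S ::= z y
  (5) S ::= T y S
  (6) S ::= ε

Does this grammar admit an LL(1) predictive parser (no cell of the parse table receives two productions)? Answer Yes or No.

Yes

FIRST(P) = {ε, d}
FIRST(T) = {ε}
FIRST(S) = {ε, y, z}
FOLLOW(P) = {$}
FOLLOW(T) = {y}
FOLLOW(S) = {$}
Each cell of M receives at most one production.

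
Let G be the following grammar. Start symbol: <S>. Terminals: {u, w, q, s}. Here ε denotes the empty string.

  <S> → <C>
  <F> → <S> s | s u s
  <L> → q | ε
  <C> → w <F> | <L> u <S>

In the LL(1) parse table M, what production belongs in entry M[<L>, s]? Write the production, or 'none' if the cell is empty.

none

FIRST(<L>): from <L>→q we get {q}; from <L>→ε we get {ε}. So FIRST(<L>) = {ε, q}.
FIRST(<C>): from <C>→w <F> we get {w}; from <C>→<L> u <S> we get {q, u}. So FIRST(<C>) = {q, u, w}.
FIRST(<S>): from <S>→<C> we get {q, u, w}. So FIRST(<S>) = {q, u, w}.
FIRST(<F>): from <F>→<S> s we get {q, u, w}; from <F>→s u s we get {s}. So FIRST(<F>) = {q, s, u, w}.
FOLLOW(<S>) includes $ since <S> is the start symbol.
FOLLOW(<L>): in <C>→<L> u <S>, <L> is followed by u <S> with FIRST {u}. Thus FOLLOW(<L>) = {u}.
For <L> → q: FIRST(q) = {q}, so it goes in M[<L>, t] for t ∈ {q}.
For <L> → ε: FIRST(ε) = {ε}, so it goes in M[<L>, t] for t ∈ {}; since ε ∈ FIRST, also for every t ∈ FOLLOW(<L>) = {u}.
None of these place a production in M[<L>, s].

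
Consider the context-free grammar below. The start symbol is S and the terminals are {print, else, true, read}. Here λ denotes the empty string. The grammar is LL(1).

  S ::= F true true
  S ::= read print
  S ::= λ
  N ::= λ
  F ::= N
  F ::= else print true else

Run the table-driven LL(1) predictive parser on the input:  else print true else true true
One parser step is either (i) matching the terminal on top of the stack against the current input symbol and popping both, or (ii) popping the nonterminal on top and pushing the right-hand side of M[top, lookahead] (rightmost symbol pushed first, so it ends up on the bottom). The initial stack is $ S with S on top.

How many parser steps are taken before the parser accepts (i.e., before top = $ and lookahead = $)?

8

     Stack                             Input                             Action
  1  $ S                               else print true else true true $  expand S ::= F true true
  2  $ true true F                     else print true else true true $  expand F ::= else print true else
  3  $ true true else true print else  else print true else true true $  match else
  4  $ true true else true print       print true else true true $       match print
  5  $ true true else true             true else true true $             match true
  6  $ true true else                  else true true $                  match else
  7  $ true true                       true true $                       match true
  8  $ true                            true $                            match true
Accept reached after 8 steps.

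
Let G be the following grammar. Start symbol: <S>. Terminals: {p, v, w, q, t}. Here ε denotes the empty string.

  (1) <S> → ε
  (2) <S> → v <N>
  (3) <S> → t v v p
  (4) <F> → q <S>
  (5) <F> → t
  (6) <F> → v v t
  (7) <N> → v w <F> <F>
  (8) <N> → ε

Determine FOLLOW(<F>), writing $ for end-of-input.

{$, q, t, v}

FIRST(<S>) = {ε, t, v}
FIRST(<F>) = {q, t, v}
FIRST(<N>) = {ε, v}
FOLLOW(<S>) includes $ since <S> is the start symbol.
FOLLOW(<S>): in <F>→q <S>, the suffix after <S> is empty, so FOLLOW(<S>) ⊇ FOLLOW(<F>) = {$, q, t, v}. Thus FOLLOW(<S>) = {$, q, t, v}.
FOLLOW(<N>): in <S>→v <N>, the suffix after <N> is empty, so FOLLOW(<N>) ⊇ FOLLOW(<S>) = {$, q, t, v}. Thus FOLLOW(<N>) = {$, q, t, v}.
FOLLOW(<F>): in <N>→v w <F> <F> (occurrence 1), <F> is followed by <F> with FIRST {q, t, v}; in <N>→v w <F> <F> (occurrence 2), the suffix after <F> is empty, so FOLLOW(<F>) ⊇ FOLLOW(<N>) = {$, q, t, v}. Thus FOLLOW(<F>) = {$, q, t, v}.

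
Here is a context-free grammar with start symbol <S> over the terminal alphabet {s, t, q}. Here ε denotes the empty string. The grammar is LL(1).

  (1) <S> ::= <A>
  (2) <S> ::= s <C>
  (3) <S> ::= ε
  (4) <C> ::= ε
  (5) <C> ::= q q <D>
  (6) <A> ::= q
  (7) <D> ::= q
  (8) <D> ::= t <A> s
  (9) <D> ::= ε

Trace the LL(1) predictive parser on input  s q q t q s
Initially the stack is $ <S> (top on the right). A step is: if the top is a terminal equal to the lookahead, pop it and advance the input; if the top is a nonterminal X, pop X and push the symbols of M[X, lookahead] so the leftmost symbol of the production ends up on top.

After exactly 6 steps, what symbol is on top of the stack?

t

step 1: stack=$ <S>  input=s q q t q s $  — expand <S> ::= s <C>
step 2: stack=$ <C> s  input=s q q t q s $  — match s
step 3: stack=$ <C>  input=q q t q s $  — expand <C> ::= q q <D>
step 4: stack=$ <D> q q  input=q q t q s $  — match q
step 5: stack=$ <D> q  input=q t q s $  — match q
step 6: stack=$ <D>  input=t q s $  — expand <D> ::= t <A> s
Stack after step 6: $ s <A> t (top = t).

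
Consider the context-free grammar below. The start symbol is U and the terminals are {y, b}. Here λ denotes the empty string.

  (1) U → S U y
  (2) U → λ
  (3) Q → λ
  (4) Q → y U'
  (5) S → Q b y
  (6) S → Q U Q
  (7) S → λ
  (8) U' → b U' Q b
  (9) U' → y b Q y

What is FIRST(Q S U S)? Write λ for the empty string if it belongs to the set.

FIRST(Q) = {λ, y}
FIRST(U') = {b, y}
FIRST(U) = {λ, b, y}  (via S U y)
FIRST(S) = {λ, b, y}  (via Q b y, Q U Q)
FIRST(Q S U S): take FIRST of each symbol in turn, carrying on past any symbol whose FIRST contains λ; result {λ, b, y}.

{λ, b, y}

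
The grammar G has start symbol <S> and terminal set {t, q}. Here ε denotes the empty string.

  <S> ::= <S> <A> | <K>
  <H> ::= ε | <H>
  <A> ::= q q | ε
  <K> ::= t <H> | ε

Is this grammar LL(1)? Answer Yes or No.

FIRST(<S>) = {ε, q, t}
FIRST(<H>) = {ε}
FIRST(<A>) = {ε, q}
FIRST(<K>) = {ε, t}
FOLLOW(<S>) = {$, q}
FOLLOW(<H>) = {$, q}
FOLLOW(<A>) = {$, q}
FOLLOW(<K>) = {$, q}
Cell M[<A>, q] receives both <A> ::= q q and <A> ::= ε — the grammar is not LL(1).

No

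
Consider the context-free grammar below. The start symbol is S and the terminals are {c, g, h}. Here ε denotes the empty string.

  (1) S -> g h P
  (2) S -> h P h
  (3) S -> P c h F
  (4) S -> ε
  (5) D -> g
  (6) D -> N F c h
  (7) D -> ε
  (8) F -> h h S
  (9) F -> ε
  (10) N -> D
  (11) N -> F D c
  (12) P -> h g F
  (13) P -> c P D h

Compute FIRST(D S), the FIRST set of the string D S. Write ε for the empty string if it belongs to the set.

{ε, c, g, h}

FIRST(F) = {ε, h}
FIRST(P) = {c, h}
FIRST(S) = {ε, c, g, h}  (via P c h F)
FIRST(D) = {ε, c, g, h}  (via N F c h)
FIRST(N) = {ε, c, g, h}  (via D, F D c)
FIRST(D S): take FIRST of each symbol in turn, carrying on past any symbol whose FIRST contains ε; result {ε, c, g, h}.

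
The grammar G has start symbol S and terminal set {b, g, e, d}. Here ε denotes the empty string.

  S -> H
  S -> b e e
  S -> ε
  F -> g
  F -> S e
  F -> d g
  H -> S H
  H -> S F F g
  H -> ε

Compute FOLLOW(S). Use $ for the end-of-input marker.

FIRST(S) = {ε, b, d, e, g}  (via H)
FIRST(F) = {b, d, e, g}  (via S e)
FIRST(H) = {ε, b, d, e, g}  (via S H, S F F g)
FOLLOW(S) includes $ since S is the start symbol.
FOLLOW(F): in H->S F F g (occurrence 1), F is followed by F g with FIRST {b, d, e, g}; in H->S F F g (occurrence 2), F is followed by g with FIRST {g}. Thus FOLLOW(F) = {b, d, e, g}.
FOLLOW(S): in F->S e, S is followed by e with FIRST {e}; in H->S H, S is followed by H with FIRST {ε, b, d, e, g}; in H->S H, the suffix after S is nullable, so FOLLOW(S) ⊇ FOLLOW(H) = {$, b, d, e, g}; in H->S F F g, S is followed by F F g with FIRST {b, d, e, g}. Thus FOLLOW(S) = {$, b, d, e, g}.
FOLLOW(H): in S->H, the suffix after H is empty, so FOLLOW(H) ⊇ FOLLOW(S) = {$, b, d, e, g}; in H->S H, the suffix after H is empty (adds nothing new). Thus FOLLOW(H) = {$, b, d, e, g}.

{$, b, d, e, g}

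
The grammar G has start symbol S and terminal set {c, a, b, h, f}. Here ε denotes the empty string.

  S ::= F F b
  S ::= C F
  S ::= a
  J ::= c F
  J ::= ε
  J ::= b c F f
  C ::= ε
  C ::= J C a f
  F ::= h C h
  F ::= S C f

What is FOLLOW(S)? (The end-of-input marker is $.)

{$, a, b, c, f}

FIRST(J) = {ε, b, c}
FIRST(C) = {ε, a, b, c}  (via J C a f)
FIRST(S) = {a, b, c, h}  (via F F b, C F)
FIRST(F) = {a, b, c, h}  (via S C f)
FOLLOW(S) includes $ since S is the start symbol.
FOLLOW(S): in F::=S C f, S is followed by C f with FIRST {a, b, c, f}. Thus FOLLOW(S) = {$, a, b, c, f}.
FOLLOW(J): in C::=J C a f, J is followed by C a f with FIRST {a, b, c}. Thus FOLLOW(J) = {a, b, c}.
FOLLOW(C): in S::=C F, C is followed by F with FIRST {a, b, c, h}; in C::=J C a f, C is followed by a f with FIRST {a}; in F::=h C h, C is followed by h with FIRST {h}; in F::=S C f, C is followed by f with FIRST {f}. Thus FOLLOW(C) = {a, b, c, f, h}.
FOLLOW(F): in S::=F F b (occurrence 1), F is followed by F b with FIRST {a, b, c, h}; in S::=F F b (occurrence 2), F is followed by b with FIRST {b}; in S::=C F, the suffix after F is empty, so FOLLOW(F) ⊇ FOLLOW(S) = {$, a, b, c, f}; in J::=c F, the suffix after F is empty, so FOLLOW(F) ⊇ FOLLOW(J) = {a, b, c}; in J::=b c F f, F is followed by f with FIRST {f}. Thus FOLLOW(F) = {$, a, b, c, f, h}.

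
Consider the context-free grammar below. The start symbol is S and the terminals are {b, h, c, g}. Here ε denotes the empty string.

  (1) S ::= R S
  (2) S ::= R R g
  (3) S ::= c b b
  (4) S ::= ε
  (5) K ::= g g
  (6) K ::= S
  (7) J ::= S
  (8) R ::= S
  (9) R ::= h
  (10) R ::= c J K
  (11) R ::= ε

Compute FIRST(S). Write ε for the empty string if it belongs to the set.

{ε, c, g, h}

FIRST(S): from S::=R S we get {ε, c, g, h}; from S::=R R g we get {c, g, h}; from S::=c b b we get {c}; from S::=ε we get {ε}. So FIRST(S) = {ε, c, g, h}.
FIRST(K): from K::=g g we get {g}; from K::=S we get {ε, c, g, h}. So FIRST(K) = {ε, c, g, h}.
FIRST(J): from J::=S we get {ε, c, g, h}. So FIRST(J) = {ε, c, g, h}.
FIRST(R): from R::=S we get {ε, c, g, h}; from R::=h we get {h}; from R::=c J K we get {c}; from R::=ε we get {ε}. So FIRST(R) = {ε, c, g, h}.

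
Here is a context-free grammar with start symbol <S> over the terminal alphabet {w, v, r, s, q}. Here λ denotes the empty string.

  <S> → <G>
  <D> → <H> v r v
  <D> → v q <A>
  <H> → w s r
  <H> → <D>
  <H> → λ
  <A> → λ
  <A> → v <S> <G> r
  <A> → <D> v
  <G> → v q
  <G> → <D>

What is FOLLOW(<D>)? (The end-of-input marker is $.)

FIRST(<S>): from <S>→<G> we get {v, w}. So FIRST(<S>) = {v, w}.
FIRST(<D>): from <D>→<H> v r v we get {v, w}; from <D>→v q <A> we get {v}. So FIRST(<D>) = {v, w}.
FIRST(<H>): from <H>→w s r we get {w}; from <H>→<D> we get {v, w}; from <H>→λ we get {λ}. So FIRST(<H>) = {λ, v, w}.
FIRST(<A>): from <A>→λ we get {λ}; from <A>→v <S> <G> r we get {v}; from <A>→<D> v we get {v, w}. So FIRST(<A>) = {λ, v, w}.
FIRST(<G>): from <G>→v q we get {v}; from <G>→<D> we get {v, w}. So FIRST(<G>) = {v, w}.
FOLLOW(<S>) includes $ since <S> is the start symbol.
FOLLOW(<S>): in <A>→v <S> <G> r, <S> is followed by <G> r with FIRST {v, w}. Thus FOLLOW(<S>) = {$, v, w}.
FOLLOW(<H>): in <D>→<H> v r v, <H> is followed by v r v with FIRST {v}. Thus FOLLOW(<H>) = {v}.
FOLLOW(<G>): in <S>→<G>, the suffix after <G> is empty, so FOLLOW(<G>) ⊇ FOLLOW(<S>) = {$, v, w}; in <A>→v <S> <G> r, <G> is followed by r with FIRST {r}. Thus FOLLOW(<G>) = {$, r, v, w}.
FOLLOW(<D>): in <H>→<D>, the suffix after <D> is empty, so FOLLOW(<D>) ⊇ FOLLOW(<H>) = {v}; in <A>→<D> v, <D> is followed by v with FIRST {v}; in <G>→<D>, the suffix after <D> is empty, so FOLLOW(<D>) ⊇ FOLLOW(<G>) = {$, r, v, w}. Thus FOLLOW(<D>) = {$, r, v, w}.
FOLLOW(<A>): in <D>→v q <A>, the suffix after <A> is empty, so FOLLOW(<A>) ⊇ FOLLOW(<D>) = {$, r, v, w}. Thus FOLLOW(<A>) = {$, r, v, w}.

{$, r, v, w}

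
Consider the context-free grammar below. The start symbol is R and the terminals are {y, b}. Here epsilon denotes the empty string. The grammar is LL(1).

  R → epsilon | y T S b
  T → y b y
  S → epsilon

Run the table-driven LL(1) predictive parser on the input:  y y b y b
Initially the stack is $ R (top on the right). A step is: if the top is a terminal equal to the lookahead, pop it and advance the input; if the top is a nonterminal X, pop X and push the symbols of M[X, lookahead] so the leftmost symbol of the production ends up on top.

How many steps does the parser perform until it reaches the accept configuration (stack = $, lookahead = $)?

8

step 1: stack=$ R  input=y y b y b $  — expand R → y T S b
step 2: stack=$ b S T y  input=y y b y b $  — match y
step 3: stack=$ b S T  input=y b y b $  — expand T → y b y
step 4: stack=$ b S y b y  input=y b y b $  — match y
step 5: stack=$ b S y b  input=b y b $  — match b
step 6: stack=$ b S y  input=y b $  — match y
step 7: stack=$ b S  input=b $  — expand S → epsilon
step 8: stack=$ b  input=b $  — match b
Accept reached after 8 steps.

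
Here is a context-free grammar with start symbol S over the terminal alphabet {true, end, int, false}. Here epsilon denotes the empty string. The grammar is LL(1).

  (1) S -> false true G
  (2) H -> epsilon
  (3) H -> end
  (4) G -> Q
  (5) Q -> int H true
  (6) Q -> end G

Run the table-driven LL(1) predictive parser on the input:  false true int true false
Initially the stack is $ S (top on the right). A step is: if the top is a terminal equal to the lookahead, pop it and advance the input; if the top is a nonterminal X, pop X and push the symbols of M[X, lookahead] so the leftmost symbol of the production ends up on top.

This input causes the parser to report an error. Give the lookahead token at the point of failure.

     Stack           Input                        Action
  1  $ S             false true int true false $  expand S -> false true G
  2  $ G true false  false true int true false $  match false
  3  $ G true        true int true false $        match true
  4  $ G             int true false $             expand G -> Q
  5  $ Q             int true false $             expand Q -> int H true
  6  $ true H int    int true false $             match int
  7  $ true H        true false $                 expand H -> epsilon
  8  $ true          true false $                 match true
  9  $               false $                      error: stack empty but input remains

false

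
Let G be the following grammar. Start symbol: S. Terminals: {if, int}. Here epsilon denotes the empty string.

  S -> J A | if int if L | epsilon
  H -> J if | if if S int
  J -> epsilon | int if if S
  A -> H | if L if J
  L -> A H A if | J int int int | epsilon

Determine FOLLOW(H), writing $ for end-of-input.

{$, if, int}

FIRST(J) = {epsilon, int}
FIRST(H) = {if, int}  (via J if)
FIRST(A) = {if, int}  (via H)
FIRST(S) = {epsilon, if, int}  (via J A)
FIRST(L) = {epsilon, if, int}  (via A H A if, J int int int)
FOLLOW(S) includes $ since S is the start symbol.
FOLLOW(S): in H->if if S int, S is followed by int with FIRST {int}; in J->int if if S, the suffix after S is empty, so FOLLOW(S) ⊇ FOLLOW(J) = {$, if, int}. Thus FOLLOW(S) = {$, if, int}.
FOLLOW(A): in S->J A, the suffix after A is empty, so FOLLOW(A) ⊇ FOLLOW(S) = {$, if, int}; in L->A H A if (occurrence 1), A is followed by H A if with FIRST {if, int}; in L->A H A if (occurrence 2), A is followed by if with FIRST {if}. Thus FOLLOW(A) = {$, if, int}.
FOLLOW(H): in A->H, the suffix after H is empty, so FOLLOW(H) ⊇ FOLLOW(A) = {$, if, int}; in L->A H A if, H is followed by A if with FIRST {if, int}. Thus FOLLOW(H) = {$, if, int}.
FOLLOW(J): in S->J A, J is followed by A with FIRST {if, int}; in H->J if, J is followed by if with FIRST {if}; in A->if L if J, the suffix after J is empty, so FOLLOW(J) ⊇ FOLLOW(A) = {$, if, int}; in L->J int int int, J is followed by int int int with FIRST {int}. Thus FOLLOW(J) = {$, if, int}.
FOLLOW(L): in S->if int if L, the suffix after L is empty, so FOLLOW(L) ⊇ FOLLOW(S) = {$, if, int}; in A->if L if J, L is followed by if J with FIRST {if}. Thus FOLLOW(L) = {$, if, int}.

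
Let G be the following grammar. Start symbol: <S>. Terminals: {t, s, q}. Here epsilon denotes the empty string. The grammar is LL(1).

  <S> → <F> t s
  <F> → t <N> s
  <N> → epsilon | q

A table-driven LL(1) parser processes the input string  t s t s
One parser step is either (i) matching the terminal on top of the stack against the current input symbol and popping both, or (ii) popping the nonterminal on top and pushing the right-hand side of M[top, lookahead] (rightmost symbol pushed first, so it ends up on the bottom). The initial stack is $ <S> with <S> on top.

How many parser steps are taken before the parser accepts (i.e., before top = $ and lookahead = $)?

7

step 1: stack=$ <S>  input=t s t s $  — expand <S> → <F> t s
step 2: stack=$ s t <F>  input=t s t s $  — expand <F> → t <N> s
step 3: stack=$ s t s <N> t  input=t s t s $  — match t
step 4: stack=$ s t s <N>  input=s t s $  — expand <N> → epsilon
step 5: stack=$ s t s  input=s t s $  — match s
step 6: stack=$ s t  input=t s $  — match t
step 7: stack=$ s  input=s $  — match s
Accept reached after 7 steps.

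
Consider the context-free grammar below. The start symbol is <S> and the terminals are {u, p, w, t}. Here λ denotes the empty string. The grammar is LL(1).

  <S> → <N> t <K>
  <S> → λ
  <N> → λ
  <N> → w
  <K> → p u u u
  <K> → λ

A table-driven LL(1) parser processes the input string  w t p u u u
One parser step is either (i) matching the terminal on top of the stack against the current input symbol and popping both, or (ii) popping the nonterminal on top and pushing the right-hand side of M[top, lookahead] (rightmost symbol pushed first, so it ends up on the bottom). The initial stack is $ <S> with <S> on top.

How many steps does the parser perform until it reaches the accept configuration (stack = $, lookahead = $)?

step 1: stack=$ <S>  input=w t p u u u $  — expand <S> → <N> t <K>
step 2: stack=$ <K> t <N>  input=w t p u u u $  — expand <N> → w
step 3: stack=$ <K> t w  input=w t p u u u $  — match w
step 4: stack=$ <K> t  input=t p u u u $  — match t
step 5: stack=$ <K>  input=p u u u $  — expand <K> → p u u u
step 6: stack=$ u u u p  input=p u u u $  — match p
step 7: stack=$ u u u  input=u u u $  — match u
step 8: stack=$ u u  input=u u $  — match u
step 9: stack=$ u  input=u $  — match u
Accept reached after 9 steps.

9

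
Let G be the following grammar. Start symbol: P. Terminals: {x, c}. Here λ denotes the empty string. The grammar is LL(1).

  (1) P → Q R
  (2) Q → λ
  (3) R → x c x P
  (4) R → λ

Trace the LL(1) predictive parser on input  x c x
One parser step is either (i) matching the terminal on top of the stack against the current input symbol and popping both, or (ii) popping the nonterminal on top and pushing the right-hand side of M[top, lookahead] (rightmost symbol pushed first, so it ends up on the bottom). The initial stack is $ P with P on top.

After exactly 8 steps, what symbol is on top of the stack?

R

step 1: stack=$ P  input=x c x $  — expand P → Q R
step 2: stack=$ R Q  input=x c x $  — expand Q → λ
step 3: stack=$ R  input=x c x $  — expand R → x c x P
step 4: stack=$ P x c x  input=x c x $  — match x
step 5: stack=$ P x c  input=c x $  — match c
step 6: stack=$ P x  input=x $  — match x
step 7: stack=$ P  input=$  — expand P → Q R
step 8: stack=$ R Q  input=$  — expand Q → λ
Stack after step 8: $ R (top = R).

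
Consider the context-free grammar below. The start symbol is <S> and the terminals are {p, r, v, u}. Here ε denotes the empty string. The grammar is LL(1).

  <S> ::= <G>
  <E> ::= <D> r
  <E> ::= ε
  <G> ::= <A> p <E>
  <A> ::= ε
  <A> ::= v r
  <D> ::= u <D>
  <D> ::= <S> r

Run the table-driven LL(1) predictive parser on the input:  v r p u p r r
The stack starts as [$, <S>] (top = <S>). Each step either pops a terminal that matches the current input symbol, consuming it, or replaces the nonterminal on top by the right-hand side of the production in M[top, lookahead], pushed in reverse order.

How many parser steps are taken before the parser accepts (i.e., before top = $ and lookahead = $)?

      Stack            Input            Action
   1  $ <S>            v r p u p r r $  expand <S> ::= <G>
   2  $ <G>            v r p u p r r $  expand <G> ::= <A> p <E>
   3  $ <E> p <A>      v r p u p r r $  expand <A> ::= v r
   4  $ <E> p r v      v r p u p r r $  match v
   5  $ <E> p r        r p u p r r $    match r
   6  $ <E> p          p u p r r $      match p
   7  $ <E>            u p r r $        expand <E> ::= <D> r
   8  $ r <D>          u p r r $        expand <D> ::= u <D>
   9  $ r <D> u        u p r r $        match u
  10  $ r <D>          p r r $          expand <D> ::= <S> r
  11  $ r r <S>        p r r $          expand <S> ::= <G>
  12  $ r r <G>        p r r $          expand <G> ::= <A> p <E>
  13  $ r r <E> p <A>  p r r $          expand <A> ::= ε
  14  $ r r <E> p      p r r $          match p
  15  $ r r <E>        r r $            expand <E> ::= ε
  16  $ r r            r r $            match r
  17  $ r              r $              match r
Accept reached after 17 steps.

17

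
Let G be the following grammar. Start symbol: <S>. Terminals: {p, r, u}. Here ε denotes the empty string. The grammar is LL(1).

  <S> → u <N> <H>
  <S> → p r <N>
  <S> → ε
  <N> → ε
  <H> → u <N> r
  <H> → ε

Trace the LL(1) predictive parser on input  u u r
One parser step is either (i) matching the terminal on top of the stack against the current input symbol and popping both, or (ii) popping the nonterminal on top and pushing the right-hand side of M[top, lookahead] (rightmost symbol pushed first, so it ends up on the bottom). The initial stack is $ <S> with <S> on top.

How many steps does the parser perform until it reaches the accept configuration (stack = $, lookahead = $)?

7

step 1: stack=$ <S>  input=u u r $  — expand <S> → u <N> <H>
step 2: stack=$ <H> <N> u  input=u u r $  — match u
step 3: stack=$ <H> <N>  input=u r $  — expand <N> → ε
step 4: stack=$ <H>  input=u r $  — expand <H> → u <N> r
step 5: stack=$ r <N> u  input=u r $  — match u
step 6: stack=$ r <N>  input=r $  — expand <N> → ε
step 7: stack=$ r  input=r $  — match r
Accept reached after 7 steps.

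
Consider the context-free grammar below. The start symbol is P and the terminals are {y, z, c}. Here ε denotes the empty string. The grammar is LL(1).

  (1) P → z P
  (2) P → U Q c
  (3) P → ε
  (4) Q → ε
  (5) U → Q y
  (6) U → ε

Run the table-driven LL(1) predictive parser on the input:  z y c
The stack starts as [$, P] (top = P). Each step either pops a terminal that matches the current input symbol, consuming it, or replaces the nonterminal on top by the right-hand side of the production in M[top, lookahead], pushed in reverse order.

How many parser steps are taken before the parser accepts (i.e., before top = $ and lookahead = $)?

step 1: stack=$ P  input=z y c $  — expand P → z P
step 2: stack=$ P z  input=z y c $  — match z
step 3: stack=$ P  input=y c $  — expand P → U Q c
step 4: stack=$ c Q U  input=y c $  — expand U → Q y
step 5: stack=$ c Q y Q  input=y c $  — expand Q → ε
step 6: stack=$ c Q y  input=y c $  — match y
step 7: stack=$ c Q  input=c $  — expand Q → ε
step 8: stack=$ c  input=c $  — match c
Accept reached after 8 steps.

8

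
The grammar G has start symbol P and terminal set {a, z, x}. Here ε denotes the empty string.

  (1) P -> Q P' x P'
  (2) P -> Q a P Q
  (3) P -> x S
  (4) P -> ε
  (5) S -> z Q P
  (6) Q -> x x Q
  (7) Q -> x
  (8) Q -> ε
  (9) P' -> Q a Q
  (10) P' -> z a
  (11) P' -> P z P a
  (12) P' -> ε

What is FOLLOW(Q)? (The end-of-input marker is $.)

{$, a, x, z}

FIRST(S): from S->z Q P we get {z}. So FIRST(S) = {z}.
FIRST(Q): from Q->x x Q we get {x}; from Q->x we get {x}; from Q->ε we get {ε}. So FIRST(Q) = {ε, x}.
FIRST(P): from P->Q P' x P' we get {a, x, z}; from P->Q a P Q we get {a, x}; from P->x S we get {x}; from P->ε we get {ε}. So FIRST(P) = {ε, a, x, z}.
FIRST(P'): from P'->Q a Q we get {a, x}; from P'->z a we get {z}; from P'->P z P a we get {a, x, z}; from P'->ε we get {ε}. So FIRST(P') = {ε, a, x, z}.
FOLLOW(P) includes $ since P is the start symbol.
FOLLOW(P): in P->Q a P Q, P is followed by Q with FIRST {ε, x}; in P->Q a P Q, the suffix after P is nullable (adds nothing new); in S->z Q P, the suffix after P is empty, so FOLLOW(P) ⊇ FOLLOW(S) = {$, a, x, z}; in P'->P z P a (occurrence 1), P is followed by z P a with FIRST {z}; in P'->P z P a (occurrence 2), P is followed by a with FIRST {a}. Thus FOLLOW(P) = {$, a, x, z}.
FOLLOW(S): in P->x S, the suffix after S is empty, so FOLLOW(S) ⊇ FOLLOW(P) = {$, a, x, z}. Thus FOLLOW(S) = {$, a, x, z}.
FOLLOW(P'): in P->Q P' x P' (occurrence 1), P' is followed by x P' with FIRST {x}; in P->Q P' x P' (occurrence 2), the suffix after P' is empty, so FOLLOW(P') ⊇ FOLLOW(P) = {$, a, x, z}. Thus FOLLOW(P') = {$, a, x, z}.
FOLLOW(Q): in P->Q P' x P', Q is followed by P' x P' with FIRST {a, x, z}; in P->Q a P Q (occurrence 1), Q is followed by a P Q with FIRST {a}; in P->Q a P Q (occurrence 2), the suffix after Q is empty, so FOLLOW(Q) ⊇ FOLLOW(P) = {$, a, x, z}; in S->z Q P, Q is followed by P with FIRST {ε, a, x, z}; in S->z Q P, the suffix after Q is nullable, so FOLLOW(Q) ⊇ FOLLOW(S) = {$, a, x, z}; in Q->x x Q, the suffix after Q is empty (adds nothing new); in P'->Q a Q (occurrence 1), Q is followed by a Q with FIRST {a}; in P'->Q a Q (occurrence 2), the suffix after Q is empty, so FOLLOW(Q) ⊇ FOLLOW(P') = {$, a, x, z}. Thus FOLLOW(Q) = {$, a, x, z}.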